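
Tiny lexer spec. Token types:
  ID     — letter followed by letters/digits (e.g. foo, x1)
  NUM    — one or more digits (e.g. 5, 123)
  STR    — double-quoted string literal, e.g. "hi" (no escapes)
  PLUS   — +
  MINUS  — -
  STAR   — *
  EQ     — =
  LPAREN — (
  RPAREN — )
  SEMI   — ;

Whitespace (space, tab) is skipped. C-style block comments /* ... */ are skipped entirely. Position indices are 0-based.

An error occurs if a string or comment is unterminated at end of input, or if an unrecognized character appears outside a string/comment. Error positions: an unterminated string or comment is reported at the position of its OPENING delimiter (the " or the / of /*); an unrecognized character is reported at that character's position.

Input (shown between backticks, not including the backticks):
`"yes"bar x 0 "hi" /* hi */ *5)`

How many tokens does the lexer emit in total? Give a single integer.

Answer: 8

Derivation:
pos=0: enter STRING mode
pos=0: emit STR "yes" (now at pos=5)
pos=5: emit ID 'bar' (now at pos=8)
pos=9: emit ID 'x' (now at pos=10)
pos=11: emit NUM '0' (now at pos=12)
pos=13: enter STRING mode
pos=13: emit STR "hi" (now at pos=17)
pos=18: enter COMMENT mode (saw '/*')
exit COMMENT mode (now at pos=26)
pos=27: emit STAR '*'
pos=28: emit NUM '5' (now at pos=29)
pos=29: emit RPAREN ')'
DONE. 8 tokens: [STR, ID, ID, NUM, STR, STAR, NUM, RPAREN]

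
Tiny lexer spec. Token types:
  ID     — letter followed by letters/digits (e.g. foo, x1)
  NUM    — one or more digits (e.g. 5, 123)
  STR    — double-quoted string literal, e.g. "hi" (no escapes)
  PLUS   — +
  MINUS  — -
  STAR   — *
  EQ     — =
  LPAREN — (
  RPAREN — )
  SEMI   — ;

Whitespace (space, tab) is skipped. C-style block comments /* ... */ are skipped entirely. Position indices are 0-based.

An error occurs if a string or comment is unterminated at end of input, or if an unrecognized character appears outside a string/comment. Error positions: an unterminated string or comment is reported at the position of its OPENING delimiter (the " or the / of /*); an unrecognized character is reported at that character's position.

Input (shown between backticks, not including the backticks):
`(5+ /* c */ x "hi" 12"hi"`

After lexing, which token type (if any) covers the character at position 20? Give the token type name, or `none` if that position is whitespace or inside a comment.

Answer: NUM

Derivation:
pos=0: emit LPAREN '('
pos=1: emit NUM '5' (now at pos=2)
pos=2: emit PLUS '+'
pos=4: enter COMMENT mode (saw '/*')
exit COMMENT mode (now at pos=11)
pos=12: emit ID 'x' (now at pos=13)
pos=14: enter STRING mode
pos=14: emit STR "hi" (now at pos=18)
pos=19: emit NUM '12' (now at pos=21)
pos=21: enter STRING mode
pos=21: emit STR "hi" (now at pos=25)
DONE. 7 tokens: [LPAREN, NUM, PLUS, ID, STR, NUM, STR]
Position 20: char is '2' -> NUM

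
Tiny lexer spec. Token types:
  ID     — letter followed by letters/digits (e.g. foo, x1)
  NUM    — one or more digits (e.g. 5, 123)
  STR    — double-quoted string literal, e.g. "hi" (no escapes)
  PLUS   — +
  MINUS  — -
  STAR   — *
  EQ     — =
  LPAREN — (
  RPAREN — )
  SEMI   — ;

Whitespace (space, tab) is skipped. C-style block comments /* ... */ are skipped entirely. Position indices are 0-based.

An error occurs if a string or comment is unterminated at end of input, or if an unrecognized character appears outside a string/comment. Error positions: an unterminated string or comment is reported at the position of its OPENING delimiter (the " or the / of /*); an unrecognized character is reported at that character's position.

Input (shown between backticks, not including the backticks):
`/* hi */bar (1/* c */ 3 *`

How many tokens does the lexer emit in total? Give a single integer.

Answer: 5

Derivation:
pos=0: enter COMMENT mode (saw '/*')
exit COMMENT mode (now at pos=8)
pos=8: emit ID 'bar' (now at pos=11)
pos=12: emit LPAREN '('
pos=13: emit NUM '1' (now at pos=14)
pos=14: enter COMMENT mode (saw '/*')
exit COMMENT mode (now at pos=21)
pos=22: emit NUM '3' (now at pos=23)
pos=24: emit STAR '*'
DONE. 5 tokens: [ID, LPAREN, NUM, NUM, STAR]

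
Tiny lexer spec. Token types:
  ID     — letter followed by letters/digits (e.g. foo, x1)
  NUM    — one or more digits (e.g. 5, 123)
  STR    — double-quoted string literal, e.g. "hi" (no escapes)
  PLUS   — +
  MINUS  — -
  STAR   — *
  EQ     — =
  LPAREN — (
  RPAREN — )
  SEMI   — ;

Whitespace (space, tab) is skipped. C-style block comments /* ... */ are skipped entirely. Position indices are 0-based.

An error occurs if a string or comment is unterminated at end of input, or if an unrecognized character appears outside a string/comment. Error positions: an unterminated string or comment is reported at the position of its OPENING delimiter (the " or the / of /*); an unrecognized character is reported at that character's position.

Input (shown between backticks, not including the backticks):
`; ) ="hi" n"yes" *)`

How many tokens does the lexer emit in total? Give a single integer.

pos=0: emit SEMI ';'
pos=2: emit RPAREN ')'
pos=4: emit EQ '='
pos=5: enter STRING mode
pos=5: emit STR "hi" (now at pos=9)
pos=10: emit ID 'n' (now at pos=11)
pos=11: enter STRING mode
pos=11: emit STR "yes" (now at pos=16)
pos=17: emit STAR '*'
pos=18: emit RPAREN ')'
DONE. 8 tokens: [SEMI, RPAREN, EQ, STR, ID, STR, STAR, RPAREN]

Answer: 8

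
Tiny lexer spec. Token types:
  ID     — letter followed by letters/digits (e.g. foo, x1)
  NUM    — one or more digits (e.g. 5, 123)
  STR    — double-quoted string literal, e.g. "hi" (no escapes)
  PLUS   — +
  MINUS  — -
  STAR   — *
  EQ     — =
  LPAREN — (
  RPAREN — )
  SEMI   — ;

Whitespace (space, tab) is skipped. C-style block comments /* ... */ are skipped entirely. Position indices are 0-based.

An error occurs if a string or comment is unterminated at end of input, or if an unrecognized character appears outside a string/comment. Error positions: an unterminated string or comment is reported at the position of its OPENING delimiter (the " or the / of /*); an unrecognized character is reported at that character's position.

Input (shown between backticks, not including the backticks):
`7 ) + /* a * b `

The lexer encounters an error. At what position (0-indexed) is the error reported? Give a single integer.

Answer: 6

Derivation:
pos=0: emit NUM '7' (now at pos=1)
pos=2: emit RPAREN ')'
pos=4: emit PLUS '+'
pos=6: enter COMMENT mode (saw '/*')
pos=6: ERROR — unterminated comment (reached EOF)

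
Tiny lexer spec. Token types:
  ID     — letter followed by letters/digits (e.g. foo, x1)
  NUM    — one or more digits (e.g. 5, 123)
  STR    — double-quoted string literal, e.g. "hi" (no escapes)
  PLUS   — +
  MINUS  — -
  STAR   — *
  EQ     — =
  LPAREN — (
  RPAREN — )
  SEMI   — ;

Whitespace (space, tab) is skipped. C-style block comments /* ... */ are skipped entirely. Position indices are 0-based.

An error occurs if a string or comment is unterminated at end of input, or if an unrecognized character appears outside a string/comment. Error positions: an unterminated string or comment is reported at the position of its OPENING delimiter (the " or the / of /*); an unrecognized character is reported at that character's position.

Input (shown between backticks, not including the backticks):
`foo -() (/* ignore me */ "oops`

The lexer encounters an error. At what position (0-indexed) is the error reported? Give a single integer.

Answer: 25

Derivation:
pos=0: emit ID 'foo' (now at pos=3)
pos=4: emit MINUS '-'
pos=5: emit LPAREN '('
pos=6: emit RPAREN ')'
pos=8: emit LPAREN '('
pos=9: enter COMMENT mode (saw '/*')
exit COMMENT mode (now at pos=24)
pos=25: enter STRING mode
pos=25: ERROR — unterminated string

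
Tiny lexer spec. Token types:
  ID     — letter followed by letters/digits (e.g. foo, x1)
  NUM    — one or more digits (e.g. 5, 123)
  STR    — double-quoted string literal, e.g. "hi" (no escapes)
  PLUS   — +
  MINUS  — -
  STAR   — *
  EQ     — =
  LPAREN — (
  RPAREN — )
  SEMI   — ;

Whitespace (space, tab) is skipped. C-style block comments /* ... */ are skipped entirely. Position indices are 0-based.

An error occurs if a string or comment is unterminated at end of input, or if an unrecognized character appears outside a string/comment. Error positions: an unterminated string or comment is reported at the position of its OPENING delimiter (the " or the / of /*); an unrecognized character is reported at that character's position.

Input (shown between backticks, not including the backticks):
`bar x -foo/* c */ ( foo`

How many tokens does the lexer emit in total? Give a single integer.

pos=0: emit ID 'bar' (now at pos=3)
pos=4: emit ID 'x' (now at pos=5)
pos=6: emit MINUS '-'
pos=7: emit ID 'foo' (now at pos=10)
pos=10: enter COMMENT mode (saw '/*')
exit COMMENT mode (now at pos=17)
pos=18: emit LPAREN '('
pos=20: emit ID 'foo' (now at pos=23)
DONE. 6 tokens: [ID, ID, MINUS, ID, LPAREN, ID]

Answer: 6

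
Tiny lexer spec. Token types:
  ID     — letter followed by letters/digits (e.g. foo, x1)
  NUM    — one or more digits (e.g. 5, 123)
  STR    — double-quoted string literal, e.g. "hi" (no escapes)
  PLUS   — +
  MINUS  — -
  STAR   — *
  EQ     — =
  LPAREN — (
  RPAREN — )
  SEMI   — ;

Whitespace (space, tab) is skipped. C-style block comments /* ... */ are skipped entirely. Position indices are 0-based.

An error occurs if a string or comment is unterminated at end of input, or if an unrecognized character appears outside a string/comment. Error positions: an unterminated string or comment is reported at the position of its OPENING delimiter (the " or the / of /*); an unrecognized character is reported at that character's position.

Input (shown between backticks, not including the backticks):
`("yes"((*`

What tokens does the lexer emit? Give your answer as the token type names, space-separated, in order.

Answer: LPAREN STR LPAREN LPAREN STAR

Derivation:
pos=0: emit LPAREN '('
pos=1: enter STRING mode
pos=1: emit STR "yes" (now at pos=6)
pos=6: emit LPAREN '('
pos=7: emit LPAREN '('
pos=8: emit STAR '*'
DONE. 5 tokens: [LPAREN, STR, LPAREN, LPAREN, STAR]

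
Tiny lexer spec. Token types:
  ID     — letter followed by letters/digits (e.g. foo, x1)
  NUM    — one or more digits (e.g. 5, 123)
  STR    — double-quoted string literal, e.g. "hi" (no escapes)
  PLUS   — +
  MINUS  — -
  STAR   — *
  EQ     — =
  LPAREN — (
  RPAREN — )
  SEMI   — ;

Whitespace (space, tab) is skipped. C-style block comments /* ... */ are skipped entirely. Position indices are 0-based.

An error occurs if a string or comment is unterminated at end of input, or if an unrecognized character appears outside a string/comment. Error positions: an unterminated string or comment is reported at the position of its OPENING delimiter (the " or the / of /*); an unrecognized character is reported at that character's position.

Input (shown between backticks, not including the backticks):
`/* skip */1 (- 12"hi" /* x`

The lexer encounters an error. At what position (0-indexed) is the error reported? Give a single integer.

pos=0: enter COMMENT mode (saw '/*')
exit COMMENT mode (now at pos=10)
pos=10: emit NUM '1' (now at pos=11)
pos=12: emit LPAREN '('
pos=13: emit MINUS '-'
pos=15: emit NUM '12' (now at pos=17)
pos=17: enter STRING mode
pos=17: emit STR "hi" (now at pos=21)
pos=22: enter COMMENT mode (saw '/*')
pos=22: ERROR — unterminated comment (reached EOF)

Answer: 22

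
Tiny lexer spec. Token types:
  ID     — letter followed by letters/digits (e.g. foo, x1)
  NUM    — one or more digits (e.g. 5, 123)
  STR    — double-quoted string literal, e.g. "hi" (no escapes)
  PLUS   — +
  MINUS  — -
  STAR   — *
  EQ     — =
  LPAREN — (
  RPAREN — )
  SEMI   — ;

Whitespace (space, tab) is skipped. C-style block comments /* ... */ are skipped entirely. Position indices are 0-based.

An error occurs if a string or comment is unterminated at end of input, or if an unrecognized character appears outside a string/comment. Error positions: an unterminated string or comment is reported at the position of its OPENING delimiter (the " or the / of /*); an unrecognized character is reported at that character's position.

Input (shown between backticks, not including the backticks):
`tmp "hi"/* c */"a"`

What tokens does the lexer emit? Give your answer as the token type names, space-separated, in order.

Answer: ID STR STR

Derivation:
pos=0: emit ID 'tmp' (now at pos=3)
pos=4: enter STRING mode
pos=4: emit STR "hi" (now at pos=8)
pos=8: enter COMMENT mode (saw '/*')
exit COMMENT mode (now at pos=15)
pos=15: enter STRING mode
pos=15: emit STR "a" (now at pos=18)
DONE. 3 tokens: [ID, STR, STR]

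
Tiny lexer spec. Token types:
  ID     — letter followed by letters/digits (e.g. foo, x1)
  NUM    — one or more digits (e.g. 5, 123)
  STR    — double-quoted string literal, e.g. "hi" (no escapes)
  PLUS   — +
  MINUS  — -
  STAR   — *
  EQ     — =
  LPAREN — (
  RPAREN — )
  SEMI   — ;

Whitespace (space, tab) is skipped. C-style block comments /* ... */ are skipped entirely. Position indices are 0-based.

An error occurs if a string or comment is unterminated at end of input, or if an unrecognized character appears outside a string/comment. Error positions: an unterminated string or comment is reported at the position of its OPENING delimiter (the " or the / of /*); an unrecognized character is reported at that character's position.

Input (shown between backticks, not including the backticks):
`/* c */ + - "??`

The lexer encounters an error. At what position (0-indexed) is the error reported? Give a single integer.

Answer: 12

Derivation:
pos=0: enter COMMENT mode (saw '/*')
exit COMMENT mode (now at pos=7)
pos=8: emit PLUS '+'
pos=10: emit MINUS '-'
pos=12: enter STRING mode
pos=12: ERROR — unterminated string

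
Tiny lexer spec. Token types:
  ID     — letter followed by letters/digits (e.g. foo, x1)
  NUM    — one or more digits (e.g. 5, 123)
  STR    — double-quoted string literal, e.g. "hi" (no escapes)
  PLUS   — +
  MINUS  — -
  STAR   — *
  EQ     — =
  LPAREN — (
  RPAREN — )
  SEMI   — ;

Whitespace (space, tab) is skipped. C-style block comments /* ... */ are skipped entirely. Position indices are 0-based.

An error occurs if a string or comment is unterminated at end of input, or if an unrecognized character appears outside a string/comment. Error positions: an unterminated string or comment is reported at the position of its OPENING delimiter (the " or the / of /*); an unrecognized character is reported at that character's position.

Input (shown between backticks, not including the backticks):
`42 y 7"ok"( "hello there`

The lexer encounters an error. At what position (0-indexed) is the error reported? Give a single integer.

pos=0: emit NUM '42' (now at pos=2)
pos=3: emit ID 'y' (now at pos=4)
pos=5: emit NUM '7' (now at pos=6)
pos=6: enter STRING mode
pos=6: emit STR "ok" (now at pos=10)
pos=10: emit LPAREN '('
pos=12: enter STRING mode
pos=12: ERROR — unterminated string

Answer: 12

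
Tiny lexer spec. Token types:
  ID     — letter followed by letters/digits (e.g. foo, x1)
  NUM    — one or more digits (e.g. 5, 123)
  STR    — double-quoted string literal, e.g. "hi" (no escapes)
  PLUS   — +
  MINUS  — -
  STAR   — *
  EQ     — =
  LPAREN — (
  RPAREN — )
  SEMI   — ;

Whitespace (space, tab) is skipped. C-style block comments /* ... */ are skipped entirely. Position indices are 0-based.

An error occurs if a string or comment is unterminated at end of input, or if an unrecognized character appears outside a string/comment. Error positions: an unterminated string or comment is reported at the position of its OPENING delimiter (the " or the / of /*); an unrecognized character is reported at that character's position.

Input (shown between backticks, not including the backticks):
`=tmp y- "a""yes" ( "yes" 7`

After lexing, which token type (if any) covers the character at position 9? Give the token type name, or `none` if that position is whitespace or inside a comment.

Answer: STR

Derivation:
pos=0: emit EQ '='
pos=1: emit ID 'tmp' (now at pos=4)
pos=5: emit ID 'y' (now at pos=6)
pos=6: emit MINUS '-'
pos=8: enter STRING mode
pos=8: emit STR "a" (now at pos=11)
pos=11: enter STRING mode
pos=11: emit STR "yes" (now at pos=16)
pos=17: emit LPAREN '('
pos=19: enter STRING mode
pos=19: emit STR "yes" (now at pos=24)
pos=25: emit NUM '7' (now at pos=26)
DONE. 9 tokens: [EQ, ID, ID, MINUS, STR, STR, LPAREN, STR, NUM]
Position 9: char is 'a' -> STR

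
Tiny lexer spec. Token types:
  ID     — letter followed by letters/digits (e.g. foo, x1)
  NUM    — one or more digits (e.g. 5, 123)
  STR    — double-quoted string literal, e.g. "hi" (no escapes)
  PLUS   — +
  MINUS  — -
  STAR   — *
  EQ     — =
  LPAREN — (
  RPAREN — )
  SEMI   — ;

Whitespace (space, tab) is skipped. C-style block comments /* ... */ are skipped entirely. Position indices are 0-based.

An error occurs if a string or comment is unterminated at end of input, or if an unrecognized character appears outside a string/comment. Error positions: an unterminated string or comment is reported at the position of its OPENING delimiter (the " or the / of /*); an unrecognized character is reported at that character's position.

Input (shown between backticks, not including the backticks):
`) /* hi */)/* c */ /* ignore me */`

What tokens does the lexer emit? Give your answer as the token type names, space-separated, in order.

pos=0: emit RPAREN ')'
pos=2: enter COMMENT mode (saw '/*')
exit COMMENT mode (now at pos=10)
pos=10: emit RPAREN ')'
pos=11: enter COMMENT mode (saw '/*')
exit COMMENT mode (now at pos=18)
pos=19: enter COMMENT mode (saw '/*')
exit COMMENT mode (now at pos=34)
DONE. 2 tokens: [RPAREN, RPAREN]

Answer: RPAREN RPAREN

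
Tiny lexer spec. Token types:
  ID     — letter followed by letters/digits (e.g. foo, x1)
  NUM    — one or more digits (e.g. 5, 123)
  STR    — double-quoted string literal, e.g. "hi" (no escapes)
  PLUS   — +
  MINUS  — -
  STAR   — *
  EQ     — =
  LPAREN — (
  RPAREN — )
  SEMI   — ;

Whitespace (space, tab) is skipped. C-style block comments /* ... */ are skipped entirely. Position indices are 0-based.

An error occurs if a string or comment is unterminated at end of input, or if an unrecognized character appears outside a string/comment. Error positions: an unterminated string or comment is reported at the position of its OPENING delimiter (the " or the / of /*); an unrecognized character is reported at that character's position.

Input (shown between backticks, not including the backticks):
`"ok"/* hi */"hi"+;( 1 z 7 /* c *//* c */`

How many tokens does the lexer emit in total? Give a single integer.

Answer: 8

Derivation:
pos=0: enter STRING mode
pos=0: emit STR "ok" (now at pos=4)
pos=4: enter COMMENT mode (saw '/*')
exit COMMENT mode (now at pos=12)
pos=12: enter STRING mode
pos=12: emit STR "hi" (now at pos=16)
pos=16: emit PLUS '+'
pos=17: emit SEMI ';'
pos=18: emit LPAREN '('
pos=20: emit NUM '1' (now at pos=21)
pos=22: emit ID 'z' (now at pos=23)
pos=24: emit NUM '7' (now at pos=25)
pos=26: enter COMMENT mode (saw '/*')
exit COMMENT mode (now at pos=33)
pos=33: enter COMMENT mode (saw '/*')
exit COMMENT mode (now at pos=40)
DONE. 8 tokens: [STR, STR, PLUS, SEMI, LPAREN, NUM, ID, NUM]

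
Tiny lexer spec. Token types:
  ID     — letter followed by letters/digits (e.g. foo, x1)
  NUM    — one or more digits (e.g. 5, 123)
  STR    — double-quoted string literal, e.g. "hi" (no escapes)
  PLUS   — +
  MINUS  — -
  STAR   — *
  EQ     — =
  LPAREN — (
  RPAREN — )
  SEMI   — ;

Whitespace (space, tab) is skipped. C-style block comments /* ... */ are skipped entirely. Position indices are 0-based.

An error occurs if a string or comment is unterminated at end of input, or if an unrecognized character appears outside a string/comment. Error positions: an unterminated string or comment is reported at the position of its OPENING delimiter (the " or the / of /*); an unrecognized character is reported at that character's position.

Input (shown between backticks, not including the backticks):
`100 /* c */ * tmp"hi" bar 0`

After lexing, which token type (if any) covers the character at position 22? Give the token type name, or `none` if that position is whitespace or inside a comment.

Answer: ID

Derivation:
pos=0: emit NUM '100' (now at pos=3)
pos=4: enter COMMENT mode (saw '/*')
exit COMMENT mode (now at pos=11)
pos=12: emit STAR '*'
pos=14: emit ID 'tmp' (now at pos=17)
pos=17: enter STRING mode
pos=17: emit STR "hi" (now at pos=21)
pos=22: emit ID 'bar' (now at pos=25)
pos=26: emit NUM '0' (now at pos=27)
DONE. 6 tokens: [NUM, STAR, ID, STR, ID, NUM]
Position 22: char is 'b' -> ID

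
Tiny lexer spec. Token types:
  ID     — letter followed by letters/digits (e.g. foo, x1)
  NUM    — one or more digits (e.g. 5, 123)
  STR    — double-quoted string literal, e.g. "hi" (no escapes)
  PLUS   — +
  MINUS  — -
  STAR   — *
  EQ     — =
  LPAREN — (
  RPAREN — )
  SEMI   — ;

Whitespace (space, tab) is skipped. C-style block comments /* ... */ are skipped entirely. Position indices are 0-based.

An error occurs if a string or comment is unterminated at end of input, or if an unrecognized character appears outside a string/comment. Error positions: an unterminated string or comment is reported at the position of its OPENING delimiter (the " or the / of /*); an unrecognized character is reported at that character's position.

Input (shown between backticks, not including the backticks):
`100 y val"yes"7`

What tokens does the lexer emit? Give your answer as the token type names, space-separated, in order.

Answer: NUM ID ID STR NUM

Derivation:
pos=0: emit NUM '100' (now at pos=3)
pos=4: emit ID 'y' (now at pos=5)
pos=6: emit ID 'val' (now at pos=9)
pos=9: enter STRING mode
pos=9: emit STR "yes" (now at pos=14)
pos=14: emit NUM '7' (now at pos=15)
DONE. 5 tokens: [NUM, ID, ID, STR, NUM]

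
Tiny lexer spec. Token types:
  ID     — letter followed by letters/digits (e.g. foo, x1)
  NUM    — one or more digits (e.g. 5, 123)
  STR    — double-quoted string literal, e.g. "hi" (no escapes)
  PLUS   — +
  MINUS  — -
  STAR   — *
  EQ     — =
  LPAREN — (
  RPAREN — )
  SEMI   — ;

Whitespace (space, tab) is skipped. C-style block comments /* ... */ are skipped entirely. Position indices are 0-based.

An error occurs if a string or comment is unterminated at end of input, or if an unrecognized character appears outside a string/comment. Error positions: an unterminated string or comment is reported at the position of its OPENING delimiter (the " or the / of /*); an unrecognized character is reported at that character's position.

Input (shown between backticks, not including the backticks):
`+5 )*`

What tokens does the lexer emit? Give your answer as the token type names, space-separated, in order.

Answer: PLUS NUM RPAREN STAR

Derivation:
pos=0: emit PLUS '+'
pos=1: emit NUM '5' (now at pos=2)
pos=3: emit RPAREN ')'
pos=4: emit STAR '*'
DONE. 4 tokens: [PLUS, NUM, RPAREN, STAR]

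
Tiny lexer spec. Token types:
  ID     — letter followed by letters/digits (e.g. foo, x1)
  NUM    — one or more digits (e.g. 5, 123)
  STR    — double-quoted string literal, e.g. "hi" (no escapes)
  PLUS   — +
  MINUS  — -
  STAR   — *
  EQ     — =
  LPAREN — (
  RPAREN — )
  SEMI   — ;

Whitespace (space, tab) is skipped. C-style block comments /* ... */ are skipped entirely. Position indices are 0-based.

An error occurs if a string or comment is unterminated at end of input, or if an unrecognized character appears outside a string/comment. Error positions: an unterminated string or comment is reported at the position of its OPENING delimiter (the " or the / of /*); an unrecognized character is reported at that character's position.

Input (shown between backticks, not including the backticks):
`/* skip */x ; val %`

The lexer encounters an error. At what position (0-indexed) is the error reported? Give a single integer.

pos=0: enter COMMENT mode (saw '/*')
exit COMMENT mode (now at pos=10)
pos=10: emit ID 'x' (now at pos=11)
pos=12: emit SEMI ';'
pos=14: emit ID 'val' (now at pos=17)
pos=18: ERROR — unrecognized char '%'

Answer: 18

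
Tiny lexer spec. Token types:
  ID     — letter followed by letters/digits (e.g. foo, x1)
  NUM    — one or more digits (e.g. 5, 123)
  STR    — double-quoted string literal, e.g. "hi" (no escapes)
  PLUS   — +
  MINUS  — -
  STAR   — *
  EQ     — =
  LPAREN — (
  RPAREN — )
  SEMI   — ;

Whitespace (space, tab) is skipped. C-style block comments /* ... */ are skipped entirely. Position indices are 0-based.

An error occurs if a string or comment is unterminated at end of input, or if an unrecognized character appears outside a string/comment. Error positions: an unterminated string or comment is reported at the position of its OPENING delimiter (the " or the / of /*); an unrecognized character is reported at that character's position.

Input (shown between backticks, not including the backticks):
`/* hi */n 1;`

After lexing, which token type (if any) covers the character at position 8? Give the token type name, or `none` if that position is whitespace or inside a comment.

Answer: ID

Derivation:
pos=0: enter COMMENT mode (saw '/*')
exit COMMENT mode (now at pos=8)
pos=8: emit ID 'n' (now at pos=9)
pos=10: emit NUM '1' (now at pos=11)
pos=11: emit SEMI ';'
DONE. 3 tokens: [ID, NUM, SEMI]
Position 8: char is 'n' -> ID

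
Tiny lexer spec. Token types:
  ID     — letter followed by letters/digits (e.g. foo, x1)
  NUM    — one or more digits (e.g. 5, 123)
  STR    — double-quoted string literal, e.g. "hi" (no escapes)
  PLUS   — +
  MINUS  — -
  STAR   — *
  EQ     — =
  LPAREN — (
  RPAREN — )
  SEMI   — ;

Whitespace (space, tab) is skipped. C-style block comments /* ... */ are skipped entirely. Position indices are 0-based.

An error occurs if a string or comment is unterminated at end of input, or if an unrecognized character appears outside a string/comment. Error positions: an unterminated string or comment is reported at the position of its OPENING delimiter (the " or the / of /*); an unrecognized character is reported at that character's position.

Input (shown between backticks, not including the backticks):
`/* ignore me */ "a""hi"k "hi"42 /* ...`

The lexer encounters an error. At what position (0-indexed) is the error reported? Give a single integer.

Answer: 32

Derivation:
pos=0: enter COMMENT mode (saw '/*')
exit COMMENT mode (now at pos=15)
pos=16: enter STRING mode
pos=16: emit STR "a" (now at pos=19)
pos=19: enter STRING mode
pos=19: emit STR "hi" (now at pos=23)
pos=23: emit ID 'k' (now at pos=24)
pos=25: enter STRING mode
pos=25: emit STR "hi" (now at pos=29)
pos=29: emit NUM '42' (now at pos=31)
pos=32: enter COMMENT mode (saw '/*')
pos=32: ERROR — unterminated comment (reached EOF)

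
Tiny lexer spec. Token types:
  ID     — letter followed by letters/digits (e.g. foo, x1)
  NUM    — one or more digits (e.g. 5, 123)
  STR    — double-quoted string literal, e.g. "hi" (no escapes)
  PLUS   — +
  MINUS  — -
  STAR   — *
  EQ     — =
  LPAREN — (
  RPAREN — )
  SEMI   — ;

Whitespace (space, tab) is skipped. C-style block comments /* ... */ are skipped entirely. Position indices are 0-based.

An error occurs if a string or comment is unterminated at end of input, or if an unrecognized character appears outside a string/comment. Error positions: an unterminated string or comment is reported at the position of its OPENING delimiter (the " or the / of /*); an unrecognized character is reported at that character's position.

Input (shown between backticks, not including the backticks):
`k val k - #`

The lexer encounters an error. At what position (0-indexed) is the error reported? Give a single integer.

pos=0: emit ID 'k' (now at pos=1)
pos=2: emit ID 'val' (now at pos=5)
pos=6: emit ID 'k' (now at pos=7)
pos=8: emit MINUS '-'
pos=10: ERROR — unrecognized char '#'

Answer: 10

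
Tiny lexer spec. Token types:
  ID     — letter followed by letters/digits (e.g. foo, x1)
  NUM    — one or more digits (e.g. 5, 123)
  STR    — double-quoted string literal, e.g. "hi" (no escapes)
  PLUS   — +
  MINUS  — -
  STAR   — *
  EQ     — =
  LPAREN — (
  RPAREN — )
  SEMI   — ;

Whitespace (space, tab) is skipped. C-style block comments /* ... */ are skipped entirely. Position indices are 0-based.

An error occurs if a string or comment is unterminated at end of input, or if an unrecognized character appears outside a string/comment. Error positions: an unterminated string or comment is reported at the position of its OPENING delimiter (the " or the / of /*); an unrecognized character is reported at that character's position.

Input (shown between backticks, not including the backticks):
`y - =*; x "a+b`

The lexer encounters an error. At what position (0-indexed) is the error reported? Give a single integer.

Answer: 10

Derivation:
pos=0: emit ID 'y' (now at pos=1)
pos=2: emit MINUS '-'
pos=4: emit EQ '='
pos=5: emit STAR '*'
pos=6: emit SEMI ';'
pos=8: emit ID 'x' (now at pos=9)
pos=10: enter STRING mode
pos=10: ERROR — unterminated string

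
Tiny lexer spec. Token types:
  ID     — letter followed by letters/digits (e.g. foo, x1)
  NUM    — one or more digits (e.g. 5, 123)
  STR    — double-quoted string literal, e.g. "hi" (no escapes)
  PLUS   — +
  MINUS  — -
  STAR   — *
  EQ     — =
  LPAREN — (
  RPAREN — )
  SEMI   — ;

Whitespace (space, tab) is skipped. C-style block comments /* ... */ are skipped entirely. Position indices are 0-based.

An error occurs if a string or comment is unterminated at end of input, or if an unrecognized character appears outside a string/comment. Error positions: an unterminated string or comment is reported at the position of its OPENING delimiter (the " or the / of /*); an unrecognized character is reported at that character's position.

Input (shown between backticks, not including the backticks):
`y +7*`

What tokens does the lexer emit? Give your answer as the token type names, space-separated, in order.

Answer: ID PLUS NUM STAR

Derivation:
pos=0: emit ID 'y' (now at pos=1)
pos=2: emit PLUS '+'
pos=3: emit NUM '7' (now at pos=4)
pos=4: emit STAR '*'
DONE. 4 tokens: [ID, PLUS, NUM, STAR]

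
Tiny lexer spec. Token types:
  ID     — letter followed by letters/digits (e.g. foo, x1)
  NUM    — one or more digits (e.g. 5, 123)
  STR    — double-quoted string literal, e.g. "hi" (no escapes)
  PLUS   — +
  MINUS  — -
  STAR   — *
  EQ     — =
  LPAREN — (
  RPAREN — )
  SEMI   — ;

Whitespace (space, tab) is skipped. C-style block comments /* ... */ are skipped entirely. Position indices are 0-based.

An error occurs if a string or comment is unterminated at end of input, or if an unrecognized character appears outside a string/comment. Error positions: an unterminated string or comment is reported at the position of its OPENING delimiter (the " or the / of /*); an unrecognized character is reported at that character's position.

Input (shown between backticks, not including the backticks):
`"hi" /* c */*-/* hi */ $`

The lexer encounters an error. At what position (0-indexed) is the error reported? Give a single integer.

pos=0: enter STRING mode
pos=0: emit STR "hi" (now at pos=4)
pos=5: enter COMMENT mode (saw '/*')
exit COMMENT mode (now at pos=12)
pos=12: emit STAR '*'
pos=13: emit MINUS '-'
pos=14: enter COMMENT mode (saw '/*')
exit COMMENT mode (now at pos=22)
pos=23: ERROR — unrecognized char '$'

Answer: 23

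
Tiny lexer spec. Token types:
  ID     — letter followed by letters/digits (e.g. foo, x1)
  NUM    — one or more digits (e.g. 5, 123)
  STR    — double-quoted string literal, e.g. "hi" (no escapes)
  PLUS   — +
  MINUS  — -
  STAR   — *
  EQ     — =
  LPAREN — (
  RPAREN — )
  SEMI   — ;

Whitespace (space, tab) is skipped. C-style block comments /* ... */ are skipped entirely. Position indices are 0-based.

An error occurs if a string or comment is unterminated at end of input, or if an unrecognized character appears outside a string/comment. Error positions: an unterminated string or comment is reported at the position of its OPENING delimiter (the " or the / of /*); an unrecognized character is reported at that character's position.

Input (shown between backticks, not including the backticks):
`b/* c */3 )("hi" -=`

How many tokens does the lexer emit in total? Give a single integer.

pos=0: emit ID 'b' (now at pos=1)
pos=1: enter COMMENT mode (saw '/*')
exit COMMENT mode (now at pos=8)
pos=8: emit NUM '3' (now at pos=9)
pos=10: emit RPAREN ')'
pos=11: emit LPAREN '('
pos=12: enter STRING mode
pos=12: emit STR "hi" (now at pos=16)
pos=17: emit MINUS '-'
pos=18: emit EQ '='
DONE. 7 tokens: [ID, NUM, RPAREN, LPAREN, STR, MINUS, EQ]

Answer: 7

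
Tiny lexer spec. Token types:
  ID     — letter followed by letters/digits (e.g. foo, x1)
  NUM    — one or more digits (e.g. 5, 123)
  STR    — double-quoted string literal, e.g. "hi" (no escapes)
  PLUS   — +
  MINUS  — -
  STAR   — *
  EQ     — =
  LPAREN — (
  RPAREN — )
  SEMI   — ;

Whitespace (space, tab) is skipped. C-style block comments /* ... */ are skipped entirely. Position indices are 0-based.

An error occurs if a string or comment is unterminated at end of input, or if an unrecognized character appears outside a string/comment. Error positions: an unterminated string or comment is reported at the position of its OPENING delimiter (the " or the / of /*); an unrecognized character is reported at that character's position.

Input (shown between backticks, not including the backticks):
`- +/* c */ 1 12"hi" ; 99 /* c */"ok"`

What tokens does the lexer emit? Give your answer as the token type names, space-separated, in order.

pos=0: emit MINUS '-'
pos=2: emit PLUS '+'
pos=3: enter COMMENT mode (saw '/*')
exit COMMENT mode (now at pos=10)
pos=11: emit NUM '1' (now at pos=12)
pos=13: emit NUM '12' (now at pos=15)
pos=15: enter STRING mode
pos=15: emit STR "hi" (now at pos=19)
pos=20: emit SEMI ';'
pos=22: emit NUM '99' (now at pos=24)
pos=25: enter COMMENT mode (saw '/*')
exit COMMENT mode (now at pos=32)
pos=32: enter STRING mode
pos=32: emit STR "ok" (now at pos=36)
DONE. 8 tokens: [MINUS, PLUS, NUM, NUM, STR, SEMI, NUM, STR]

Answer: MINUS PLUS NUM NUM STR SEMI NUM STR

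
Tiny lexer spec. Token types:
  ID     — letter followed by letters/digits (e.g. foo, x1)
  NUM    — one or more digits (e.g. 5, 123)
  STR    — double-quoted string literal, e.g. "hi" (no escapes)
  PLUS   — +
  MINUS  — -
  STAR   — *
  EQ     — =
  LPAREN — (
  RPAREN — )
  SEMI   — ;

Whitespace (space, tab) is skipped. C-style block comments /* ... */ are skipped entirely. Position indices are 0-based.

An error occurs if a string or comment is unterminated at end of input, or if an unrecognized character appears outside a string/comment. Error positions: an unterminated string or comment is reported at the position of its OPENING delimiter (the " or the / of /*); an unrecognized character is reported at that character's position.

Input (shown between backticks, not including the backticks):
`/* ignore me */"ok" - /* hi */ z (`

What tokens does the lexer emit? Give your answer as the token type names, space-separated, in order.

Answer: STR MINUS ID LPAREN

Derivation:
pos=0: enter COMMENT mode (saw '/*')
exit COMMENT mode (now at pos=15)
pos=15: enter STRING mode
pos=15: emit STR "ok" (now at pos=19)
pos=20: emit MINUS '-'
pos=22: enter COMMENT mode (saw '/*')
exit COMMENT mode (now at pos=30)
pos=31: emit ID 'z' (now at pos=32)
pos=33: emit LPAREN '('
DONE. 4 tokens: [STR, MINUS, ID, LPAREN]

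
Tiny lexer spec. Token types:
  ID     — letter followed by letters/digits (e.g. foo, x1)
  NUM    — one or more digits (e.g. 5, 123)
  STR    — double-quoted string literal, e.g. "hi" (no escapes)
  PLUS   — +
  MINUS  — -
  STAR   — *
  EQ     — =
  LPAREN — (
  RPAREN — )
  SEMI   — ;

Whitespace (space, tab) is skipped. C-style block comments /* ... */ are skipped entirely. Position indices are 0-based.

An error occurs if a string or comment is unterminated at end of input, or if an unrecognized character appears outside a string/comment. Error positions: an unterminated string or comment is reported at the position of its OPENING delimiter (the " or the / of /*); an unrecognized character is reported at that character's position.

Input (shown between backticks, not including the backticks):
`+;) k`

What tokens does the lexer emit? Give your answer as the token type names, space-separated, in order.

pos=0: emit PLUS '+'
pos=1: emit SEMI ';'
pos=2: emit RPAREN ')'
pos=4: emit ID 'k' (now at pos=5)
DONE. 4 tokens: [PLUS, SEMI, RPAREN, ID]

Answer: PLUS SEMI RPAREN ID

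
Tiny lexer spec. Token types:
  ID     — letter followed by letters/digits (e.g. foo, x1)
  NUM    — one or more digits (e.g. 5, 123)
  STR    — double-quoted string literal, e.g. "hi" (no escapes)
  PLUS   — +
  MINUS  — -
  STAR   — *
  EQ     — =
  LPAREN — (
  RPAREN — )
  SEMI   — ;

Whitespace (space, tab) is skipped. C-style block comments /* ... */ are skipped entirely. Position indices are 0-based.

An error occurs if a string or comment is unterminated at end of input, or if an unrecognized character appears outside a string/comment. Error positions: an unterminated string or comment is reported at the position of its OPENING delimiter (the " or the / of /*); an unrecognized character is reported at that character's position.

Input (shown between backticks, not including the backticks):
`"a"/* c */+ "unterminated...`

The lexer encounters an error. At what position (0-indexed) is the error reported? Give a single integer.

pos=0: enter STRING mode
pos=0: emit STR "a" (now at pos=3)
pos=3: enter COMMENT mode (saw '/*')
exit COMMENT mode (now at pos=10)
pos=10: emit PLUS '+'
pos=12: enter STRING mode
pos=12: ERROR — unterminated string

Answer: 12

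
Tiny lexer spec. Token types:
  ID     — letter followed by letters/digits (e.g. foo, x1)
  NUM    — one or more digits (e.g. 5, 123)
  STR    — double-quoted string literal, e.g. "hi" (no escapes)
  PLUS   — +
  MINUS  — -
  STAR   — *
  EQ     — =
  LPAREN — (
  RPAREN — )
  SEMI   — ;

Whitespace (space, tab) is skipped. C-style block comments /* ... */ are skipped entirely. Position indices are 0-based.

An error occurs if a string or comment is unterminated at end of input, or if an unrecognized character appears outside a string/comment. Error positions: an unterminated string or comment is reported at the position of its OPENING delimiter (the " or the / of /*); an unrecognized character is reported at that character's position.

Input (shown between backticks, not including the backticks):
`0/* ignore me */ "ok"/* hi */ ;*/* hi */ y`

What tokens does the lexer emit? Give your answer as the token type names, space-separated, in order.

pos=0: emit NUM '0' (now at pos=1)
pos=1: enter COMMENT mode (saw '/*')
exit COMMENT mode (now at pos=16)
pos=17: enter STRING mode
pos=17: emit STR "ok" (now at pos=21)
pos=21: enter COMMENT mode (saw '/*')
exit COMMENT mode (now at pos=29)
pos=30: emit SEMI ';'
pos=31: emit STAR '*'
pos=32: enter COMMENT mode (saw '/*')
exit COMMENT mode (now at pos=40)
pos=41: emit ID 'y' (now at pos=42)
DONE. 5 tokens: [NUM, STR, SEMI, STAR, ID]

Answer: NUM STR SEMI STAR ID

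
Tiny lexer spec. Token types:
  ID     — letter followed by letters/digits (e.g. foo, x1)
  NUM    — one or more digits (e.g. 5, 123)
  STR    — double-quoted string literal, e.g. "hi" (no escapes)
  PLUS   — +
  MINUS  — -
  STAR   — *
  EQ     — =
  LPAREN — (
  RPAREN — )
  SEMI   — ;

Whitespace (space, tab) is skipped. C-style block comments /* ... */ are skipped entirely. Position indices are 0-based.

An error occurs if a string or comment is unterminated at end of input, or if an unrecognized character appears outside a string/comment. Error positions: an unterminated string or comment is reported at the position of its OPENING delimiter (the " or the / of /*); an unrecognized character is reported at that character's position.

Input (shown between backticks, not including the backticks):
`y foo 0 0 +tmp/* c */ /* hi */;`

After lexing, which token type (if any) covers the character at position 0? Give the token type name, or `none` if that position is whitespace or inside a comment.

pos=0: emit ID 'y' (now at pos=1)
pos=2: emit ID 'foo' (now at pos=5)
pos=6: emit NUM '0' (now at pos=7)
pos=8: emit NUM '0' (now at pos=9)
pos=10: emit PLUS '+'
pos=11: emit ID 'tmp' (now at pos=14)
pos=14: enter COMMENT mode (saw '/*')
exit COMMENT mode (now at pos=21)
pos=22: enter COMMENT mode (saw '/*')
exit COMMENT mode (now at pos=30)
pos=30: emit SEMI ';'
DONE. 7 tokens: [ID, ID, NUM, NUM, PLUS, ID, SEMI]
Position 0: char is 'y' -> ID

Answer: ID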